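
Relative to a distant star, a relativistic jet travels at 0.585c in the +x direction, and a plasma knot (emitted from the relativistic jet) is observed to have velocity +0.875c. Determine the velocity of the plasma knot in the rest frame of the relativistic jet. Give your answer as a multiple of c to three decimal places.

+0.594c

Invert the composition law: u' = (u − v)/(1 − uv/c²).
u' = (0.875 − 0.585) / (1 − (0.875)(0.585)) = 0.2900/0.4881 = 0.5941.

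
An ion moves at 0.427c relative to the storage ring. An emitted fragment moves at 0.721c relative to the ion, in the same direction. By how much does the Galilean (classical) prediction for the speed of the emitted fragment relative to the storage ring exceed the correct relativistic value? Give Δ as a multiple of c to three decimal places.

Δ = 0.270c

Galilean: u_cl = 0.721 + 0.427 = 1.1480.
Relativistic: u_rel = (0.721 + 0.427) / (1 + 0.721·0.427) = 1.1480/1.3079 = 0.8778.
Δ = 1.1480 − 0.8778 = 0.2702.
(The classical prediction exceeds c; the relativistic result does not.)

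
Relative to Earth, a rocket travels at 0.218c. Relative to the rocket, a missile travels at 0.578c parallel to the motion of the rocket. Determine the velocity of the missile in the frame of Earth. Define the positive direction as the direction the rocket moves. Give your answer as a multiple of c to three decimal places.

0.707c

With v = 0.218 and u' = 0.578 (in units of c),
u = (u' + v)/(1 + u'v/c²):
u = (0.578 + 0.218) / (1 + 0.578·0.218) = 0.7960/1.1260 = 0.7069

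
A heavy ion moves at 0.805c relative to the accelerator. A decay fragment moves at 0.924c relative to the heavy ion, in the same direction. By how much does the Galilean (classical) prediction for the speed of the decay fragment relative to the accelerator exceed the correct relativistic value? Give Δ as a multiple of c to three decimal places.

Δ = 0.737c

Galilean: u_cl = 0.924 + 0.805 = 1.7290.
Relativistic: u_rel = (0.924 + 0.805) / (1 + 0.924·0.805) = 1.7290/1.7438 = 0.9915.
Δ = 1.7290 − 0.9915 = 0.7375.
(The classical prediction exceeds c; the relativistic result does not.)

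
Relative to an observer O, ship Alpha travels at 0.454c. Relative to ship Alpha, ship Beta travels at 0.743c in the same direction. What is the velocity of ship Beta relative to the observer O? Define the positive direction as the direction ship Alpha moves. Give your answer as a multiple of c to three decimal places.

0.895c

With v = 0.454 and u' = 0.743 (in units of c),
u = (u' + v)/(1 + u'v/c²):
u = (0.743 + 0.454) / (1 + 0.743·0.454) = 1.1970/1.3373 = 0.8951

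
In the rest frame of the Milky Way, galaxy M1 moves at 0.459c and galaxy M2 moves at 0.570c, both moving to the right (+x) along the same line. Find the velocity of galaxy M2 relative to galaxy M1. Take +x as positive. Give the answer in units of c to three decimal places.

+0.150c

β_A = 0.459, β_B = 0.570.
Transform to A's frame with the inverse velocity-addition law: u' = (u − v)/(1 − uv/c²), taking u = β_B and v = β_A.
u' = (0.570 − 0.459) / (1 − (0.459)(0.570)) = 0.1110/0.7384 = 0.1503.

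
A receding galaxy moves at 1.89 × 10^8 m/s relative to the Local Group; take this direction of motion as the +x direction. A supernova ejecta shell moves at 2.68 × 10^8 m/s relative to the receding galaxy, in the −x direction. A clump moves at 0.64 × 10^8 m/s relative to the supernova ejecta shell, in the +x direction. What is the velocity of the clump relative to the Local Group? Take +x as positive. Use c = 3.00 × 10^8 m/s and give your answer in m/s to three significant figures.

Apply u = (u' + v)/(1 + u'v/c²) successively, working outward toward the Local Group.
(Dividing each given speed by c = 3.00 × 10^8 m/s to work in units of c.)
Start: velocity of the receding galaxy relative to the Local Group = 0.6300c.
Compose with the supernova ejecta shell (u' = -0.893 in the receding galaxy frame): u_1 = (-0.893 + 0.630) / (1 + (-0.893)·0.630) = -0.2633/0.4372 = -0.6023.
Compose with the clump (u' = 0.213 in the supernova ejecta shell frame): u_2 = (0.213 + (-0.602)) / (1 + 0.213·(-0.602)) = -0.3890/0.8715 = -0.4463.
So u = -0.4463 × 3.00 × 10^8 m/s.

-1.34 × 10^8 m/s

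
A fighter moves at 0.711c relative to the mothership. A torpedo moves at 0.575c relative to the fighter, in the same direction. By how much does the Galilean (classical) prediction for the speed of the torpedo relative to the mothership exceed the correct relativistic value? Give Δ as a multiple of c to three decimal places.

Galilean: u_cl = 0.575 + 0.711 = 1.2860.
Relativistic: u_rel = (0.575 + 0.711) / (1 + 0.575·0.711) = 1.2860/1.4088 = 0.9128.
Δ = 1.2860 − 0.9128 = 0.3732.
(The classical prediction exceeds c; the relativistic result does not.)

Δ = 0.373c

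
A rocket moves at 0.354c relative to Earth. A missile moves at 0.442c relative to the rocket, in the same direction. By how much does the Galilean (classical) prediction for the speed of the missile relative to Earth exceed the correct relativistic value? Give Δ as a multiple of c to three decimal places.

Δ = 0.108c

Galilean: u_cl = 0.442 + 0.354 = 0.7960.
Relativistic: u_rel = (0.442 + 0.354) / (1 + 0.442·0.354) = 0.7960/1.1565 = 0.6883.
Δ = 0.7960 − 0.6883 = 0.1077.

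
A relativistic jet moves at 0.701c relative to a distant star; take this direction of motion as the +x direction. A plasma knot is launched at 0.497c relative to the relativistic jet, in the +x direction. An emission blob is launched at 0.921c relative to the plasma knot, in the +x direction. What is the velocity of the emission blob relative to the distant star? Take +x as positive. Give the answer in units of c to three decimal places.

0.995c

Apply u = (u' + v)/(1 + u'v/c²) successively, working outward toward the distant star.
Start: velocity of the relativistic jet relative to the distant star = 0.7010c.
Compose with the plasma knot (u' = 0.497 in the relativistic jet frame): u_1 = (0.497 + 0.701) / (1 + 0.497·0.701) = 1.1980/1.3484 = 0.8885.
Compose with the emission blob (u' = 0.921 in the plasma knot frame): u_2 = (0.921 + 0.888) / (1 + 0.921·0.888) = 1.8095/1.8183 = 0.9952.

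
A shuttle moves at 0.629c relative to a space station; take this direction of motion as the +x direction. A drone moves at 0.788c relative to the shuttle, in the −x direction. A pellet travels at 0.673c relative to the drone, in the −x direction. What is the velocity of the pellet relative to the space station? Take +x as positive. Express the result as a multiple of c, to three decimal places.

-0.815c

Apply u = (u' + v)/(1 + u'v/c²) successively, working outward toward the space station.
Start: velocity of the shuttle relative to the space station = 0.6290c.
Compose with the drone (u' = -0.788 in the shuttle frame): u_1 = (-0.788 + 0.629) / (1 + (-0.788)·0.629) = -0.1590/0.5043 = -0.3153.
Compose with the pellet (u' = -0.673 in the drone frame): u_2 = (-0.673 + (-0.315)) / (1 + (-0.673)·(-0.315)) = -0.9883/1.2122 = -0.8153.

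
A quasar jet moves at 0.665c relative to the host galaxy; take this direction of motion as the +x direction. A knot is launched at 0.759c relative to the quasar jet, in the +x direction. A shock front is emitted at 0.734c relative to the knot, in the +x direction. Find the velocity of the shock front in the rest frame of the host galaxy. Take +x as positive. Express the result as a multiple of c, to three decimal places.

Apply u = (u' + v)/(1 + u'v/c²) successively, working outward toward the host galaxy.
Start: velocity of the quasar jet relative to the host galaxy = 0.6650c.
Compose with the knot (u' = 0.759 in the quasar jet frame): u_1 = (0.759 + 0.665) / (1 + 0.759·0.665) = 1.4240/1.5047 = 0.9463.
Compose with the shock front (u' = 0.734 in the knot frame): u_2 = (0.734 + 0.946) / (1 + 0.734·0.946) = 1.6803/1.6946 = 0.9916.

0.992c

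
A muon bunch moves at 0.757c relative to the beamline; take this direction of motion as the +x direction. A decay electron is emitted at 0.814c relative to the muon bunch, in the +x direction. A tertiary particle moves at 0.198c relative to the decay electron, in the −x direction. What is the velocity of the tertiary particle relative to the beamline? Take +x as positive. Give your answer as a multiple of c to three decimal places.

Apply u = (u' + v)/(1 + u'v/c²) successively, working outward toward the beamline.
Start: velocity of the muon bunch relative to the beamline = 0.7570c.
Compose with the decay electron (u' = 0.814 in the muon bunch frame): u_1 = (0.814 + 0.757) / (1 + 0.814·0.757) = 1.5710/1.6162 = 0.9720.
Compose with the tertiary particle (u' = -0.198 in the decay electron frame): u_2 = (-0.198 + 0.972) / (1 + (-0.198)·0.972) = 0.7740/0.8075 = 0.9585.

+0.959c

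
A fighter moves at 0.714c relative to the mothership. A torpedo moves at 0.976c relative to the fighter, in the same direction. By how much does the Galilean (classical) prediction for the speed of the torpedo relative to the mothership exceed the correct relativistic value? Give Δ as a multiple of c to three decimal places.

Galilean: u_cl = 0.976 + 0.714 = 1.6900.
Relativistic: u_rel = (0.976 + 0.714) / (1 + 0.976·0.714) = 1.6900/1.6969 = 0.9960.
Δ = 1.6900 − 0.9960 = 0.6940.
(The classical prediction exceeds c; the relativistic result does not.)

Δ = 0.694c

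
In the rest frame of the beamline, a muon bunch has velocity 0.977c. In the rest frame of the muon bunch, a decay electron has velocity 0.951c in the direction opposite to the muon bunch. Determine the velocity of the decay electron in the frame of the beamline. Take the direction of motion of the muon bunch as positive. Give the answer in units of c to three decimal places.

+0.367c

With v = 0.977 and u' = -0.951 (in units of c),
u = (u' + v)/(1 + u'v/c²):
u = (-0.951 + 0.977) / (1 + (-0.951)·0.977) = 0.0260/0.0709 = 0.3669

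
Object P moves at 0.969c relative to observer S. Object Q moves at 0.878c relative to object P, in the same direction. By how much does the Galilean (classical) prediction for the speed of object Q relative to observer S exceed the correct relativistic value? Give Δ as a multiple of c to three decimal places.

Galilean: u_cl = 0.878 + 0.969 = 1.8470.
Relativistic: u_rel = (0.878 + 0.969) / (1 + 0.878·0.969) = 1.8470/1.8508 = 0.9980.
Δ = 1.8470 − 0.9980 = 0.8490.
(The classical prediction exceeds c; the relativistic result does not.)

Δ = 0.849c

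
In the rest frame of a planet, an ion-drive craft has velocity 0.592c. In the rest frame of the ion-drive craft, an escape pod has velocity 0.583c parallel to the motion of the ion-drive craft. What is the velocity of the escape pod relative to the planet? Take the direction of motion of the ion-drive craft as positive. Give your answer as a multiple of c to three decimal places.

With v = 0.592 and u' = 0.583 (in units of c),
u = (u' + v)/(1 + u'v/c²):
u = (0.583 + 0.592) / (1 + 0.583·0.592) = 1.1750/1.3451 = 0.8735

0.874c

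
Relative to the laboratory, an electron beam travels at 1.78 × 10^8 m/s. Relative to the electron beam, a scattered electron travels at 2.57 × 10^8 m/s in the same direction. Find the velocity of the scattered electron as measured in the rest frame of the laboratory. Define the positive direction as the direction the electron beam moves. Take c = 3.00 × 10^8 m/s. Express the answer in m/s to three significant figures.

2.88 × 10^8 m/s

In units of c (dividing by 3.00 × 10^8 m/s): v = 0.593, u' = 0.857.
u = (u' + v)/(1 + u'v/c²):
u = (0.857 + 0.593) / (1 + 0.857·0.593) = 1.4500/1.5083 = 0.9614
Converting back: u = 0.9614 × 3.00 × 10^8 m/s.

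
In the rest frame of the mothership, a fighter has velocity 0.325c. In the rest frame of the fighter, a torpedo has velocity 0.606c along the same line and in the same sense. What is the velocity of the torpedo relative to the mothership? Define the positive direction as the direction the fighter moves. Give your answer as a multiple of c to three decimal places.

0.778c

With v = 0.325 and u' = 0.606 (in units of c),
u = (u' + v)/(1 + u'v/c²):
u = (0.606 + 0.325) / (1 + 0.606·0.325) = 0.9310/1.1969 = 0.7778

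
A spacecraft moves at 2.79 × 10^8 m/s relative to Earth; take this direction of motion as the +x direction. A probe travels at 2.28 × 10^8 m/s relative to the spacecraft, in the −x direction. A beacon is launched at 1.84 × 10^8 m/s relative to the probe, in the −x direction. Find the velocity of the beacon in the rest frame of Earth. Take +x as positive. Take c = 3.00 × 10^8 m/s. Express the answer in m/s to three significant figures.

Apply u = (u' + v)/(1 + u'v/c²) successively, working outward toward Earth.
(Dividing each given speed by c = 3.00 × 10^8 m/s to work in units of c.)
Start: velocity of the spacecraft relative to Earth = 0.9300c.
Compose with the probe (u' = -0.760 in the spacecraft frame): u_1 = (-0.760 + 0.930) / (1 + (-0.760)·0.930) = 0.1700/0.2932 = 0.5798.
Compose with the beacon (u' = -0.613 in the probe frame): u_2 = (-0.613 + 0.580) / (1 + (-0.613)·0.580) = -0.0335/0.6444 = -0.0520.
So u = -0.0520 × 3.00 × 10^8 m/s.

-1.56 × 10^7 m/s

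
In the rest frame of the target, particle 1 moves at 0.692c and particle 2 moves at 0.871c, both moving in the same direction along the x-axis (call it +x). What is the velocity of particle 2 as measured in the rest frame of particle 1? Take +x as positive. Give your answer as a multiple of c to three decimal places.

β_A = 0.692, β_B = 0.871.
Transform to A's frame with the inverse velocity-addition law: u' = (u − v)/(1 − uv/c²), taking u = β_B and v = β_A.
u' = (0.871 − 0.692) / (1 − (0.692)(0.871)) = 0.1790/0.3973 = 0.4506.

+0.451c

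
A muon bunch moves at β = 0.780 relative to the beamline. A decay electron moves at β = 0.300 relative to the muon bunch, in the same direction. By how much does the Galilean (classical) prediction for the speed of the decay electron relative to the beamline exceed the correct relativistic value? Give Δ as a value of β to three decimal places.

Galilean: u_cl = 0.300 + 0.780 = 1.0800.
Relativistic: u_rel = (0.300 + 0.780) / (1 + 0.300·0.780) = 1.0800/1.2340 = 0.8752.
Δ = 1.0800 − 0.8752 = 0.2048.
(The classical prediction exceeds c; the relativistic result does not.)

Δ = 0.205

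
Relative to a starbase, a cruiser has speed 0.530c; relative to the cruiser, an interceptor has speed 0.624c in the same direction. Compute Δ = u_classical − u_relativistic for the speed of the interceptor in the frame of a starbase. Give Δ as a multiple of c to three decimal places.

Galilean: u_cl = 0.624 + 0.530 = 1.1540.
Relativistic: u_rel = (0.624 + 0.530) / (1 + 0.624·0.530) = 1.1540/1.3307 = 0.8672.
Δ = 1.1540 − 0.8672 = 0.2868.
(The classical prediction exceeds c; the relativistic result does not.)

Δ = 0.287c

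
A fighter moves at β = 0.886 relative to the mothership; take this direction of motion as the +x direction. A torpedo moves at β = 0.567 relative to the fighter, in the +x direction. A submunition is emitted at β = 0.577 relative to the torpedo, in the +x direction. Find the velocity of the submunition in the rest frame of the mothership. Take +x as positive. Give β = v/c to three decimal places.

β = 0.991

Apply u = (u' + v)/(1 + u'v/c²) successively, working outward toward the mothership.
Start: velocity of the fighter relative to the mothership = 0.8860c.
Compose with the torpedo (u' = 0.567 in the fighter frame): u_1 = (0.567 + 0.886) / (1 + 0.567·0.886) = 1.4530/1.5024 = 0.9671.
Compose with the submunition (u' = 0.577 in the torpedo frame): u_2 = (0.577 + 0.967) / (1 + 0.577·0.967) = 1.5441/1.5580 = 0.9911.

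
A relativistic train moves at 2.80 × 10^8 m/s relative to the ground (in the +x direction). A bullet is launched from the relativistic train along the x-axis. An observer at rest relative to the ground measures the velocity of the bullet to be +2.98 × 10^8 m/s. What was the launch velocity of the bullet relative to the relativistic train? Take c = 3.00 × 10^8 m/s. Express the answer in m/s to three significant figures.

+2.47 × 10^8 m/s

v = 0.933c, u = 0.993c.
Invert the composition law: u' = (u − v)/(1 − uv/c²).
u' = (0.993 − 0.933) / (1 − (0.993)(0.933)) = 0.0600/0.0729 = 0.8232.
u' = 0.8232 × 3.00 × 10^8 m/s.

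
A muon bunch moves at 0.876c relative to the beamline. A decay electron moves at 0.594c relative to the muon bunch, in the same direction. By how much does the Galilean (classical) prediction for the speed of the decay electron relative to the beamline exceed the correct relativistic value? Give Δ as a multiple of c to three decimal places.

Galilean: u_cl = 0.594 + 0.876 = 1.4700.
Relativistic: u_rel = (0.594 + 0.876) / (1 + 0.594·0.876) = 1.4700/1.5203 = 0.9669.
Δ = 1.4700 − 0.9669 = 0.5031.
(The classical prediction exceeds c; the relativistic result does not.)

Δ = 0.503c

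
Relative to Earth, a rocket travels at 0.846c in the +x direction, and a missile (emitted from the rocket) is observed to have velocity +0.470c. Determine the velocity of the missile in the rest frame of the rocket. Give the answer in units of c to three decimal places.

-0.624c

Invert the composition law: u' = (u − v)/(1 − uv/c²).
u' = (0.470 − 0.846) / (1 − (0.470)(0.846)) = -0.3760/0.6024 = -0.6242.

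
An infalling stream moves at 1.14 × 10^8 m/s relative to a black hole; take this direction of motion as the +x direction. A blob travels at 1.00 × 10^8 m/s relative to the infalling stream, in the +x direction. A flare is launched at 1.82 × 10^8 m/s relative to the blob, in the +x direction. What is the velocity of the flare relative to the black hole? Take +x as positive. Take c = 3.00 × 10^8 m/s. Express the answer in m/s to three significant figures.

Apply u = (u' + v)/(1 + u'v/c²) successively, working outward toward the black hole.
(Dividing each given speed by c = 3.00 × 10^8 m/s to work in units of c.)
Start: velocity of the infalling stream relative to the black hole = 0.3800c.
Compose with the blob (u' = 0.333 in the infalling stream frame): u_1 = (0.333 + 0.380) / (1 + 0.333·0.380) = 0.7133/1.1267 = 0.6331.
Compose with the flare (u' = 0.607 in the blob frame): u_2 = (0.607 + 0.633) / (1 + 0.607·0.633) = 1.2398/1.3841 = 0.8957.
So u = 0.8957 × 3.00 × 10^8 m/s.

2.69 × 10^8 m/s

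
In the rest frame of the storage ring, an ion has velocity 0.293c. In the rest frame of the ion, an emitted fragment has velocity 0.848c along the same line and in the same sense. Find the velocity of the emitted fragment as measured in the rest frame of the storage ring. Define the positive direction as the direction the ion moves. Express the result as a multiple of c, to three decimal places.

With v = 0.293 and u' = 0.848 (in units of c),
u = (u' + v)/(1 + u'v/c²):
u = (0.848 + 0.293) / (1 + 0.848·0.293) = 1.1410/1.2485 = 0.9139

0.914c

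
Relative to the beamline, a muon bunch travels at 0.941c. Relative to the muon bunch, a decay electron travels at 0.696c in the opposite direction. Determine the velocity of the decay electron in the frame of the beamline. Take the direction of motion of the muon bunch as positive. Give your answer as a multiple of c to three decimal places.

With v = 0.941 and u' = -0.696 (in units of c),
u = (u' + v)/(1 + u'v/c²):
u = (-0.696 + 0.941) / (1 + (-0.696)·0.941) = 0.2450/0.3451 = 0.7100
(Galilean addition would give +0.245c.)

+0.710c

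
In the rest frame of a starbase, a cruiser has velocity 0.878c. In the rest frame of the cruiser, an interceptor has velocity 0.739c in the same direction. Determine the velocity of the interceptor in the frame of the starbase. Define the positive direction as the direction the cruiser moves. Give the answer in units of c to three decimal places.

With v = 0.878 and u' = 0.739 (in units of c),
u = (u' + v)/(1 + u'v/c²):
u = (0.739 + 0.878) / (1 + 0.739·0.878) = 1.6170/1.6488 = 0.9807
(Galilean addition would give +1.617c, exceeding c.)

0.981c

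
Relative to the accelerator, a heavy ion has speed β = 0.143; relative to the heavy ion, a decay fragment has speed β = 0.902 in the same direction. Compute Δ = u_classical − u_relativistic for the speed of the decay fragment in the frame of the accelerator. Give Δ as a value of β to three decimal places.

Galilean: u_cl = 0.902 + 0.143 = 1.0450.
Relativistic: u_rel = (0.902 + 0.143) / (1 + 0.902·0.143) = 1.0450/1.1290 = 0.9256.
Δ = 1.0450 − 0.9256 = 0.1194.
(The classical prediction exceeds c; the relativistic result does not.)

Δ = 0.119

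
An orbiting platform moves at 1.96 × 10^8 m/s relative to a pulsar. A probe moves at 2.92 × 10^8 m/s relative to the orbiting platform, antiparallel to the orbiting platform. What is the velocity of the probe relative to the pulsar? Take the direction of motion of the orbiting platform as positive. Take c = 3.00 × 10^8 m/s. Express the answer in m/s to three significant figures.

In units of c (dividing by 3.00 × 10^8 m/s): v = 0.653, u' = -0.973.
u = (u' + v)/(1 + u'v/c²):
u = (-0.973 + 0.653) / (1 + (-0.973)·0.653) = -0.3200/0.3641 = -0.8789
Converting back: u = -0.8789 × 3.00 × 10^8 m/s.

-2.64 × 10^8 m/s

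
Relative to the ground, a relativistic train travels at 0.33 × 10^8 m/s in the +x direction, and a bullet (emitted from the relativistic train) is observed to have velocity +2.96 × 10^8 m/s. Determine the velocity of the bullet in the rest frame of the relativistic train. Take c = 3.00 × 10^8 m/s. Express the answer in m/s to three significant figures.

+2.95 × 10^8 m/s

v = 0.110c, u = 0.987c.
Invert the composition law: u' = (u − v)/(1 − uv/c²).
u' = (0.987 − 0.110) / (1 − (0.987)(0.110)) = 0.8767/0.8915 = 0.9834.
u' = 0.9834 × 3.00 × 10^8 m/s.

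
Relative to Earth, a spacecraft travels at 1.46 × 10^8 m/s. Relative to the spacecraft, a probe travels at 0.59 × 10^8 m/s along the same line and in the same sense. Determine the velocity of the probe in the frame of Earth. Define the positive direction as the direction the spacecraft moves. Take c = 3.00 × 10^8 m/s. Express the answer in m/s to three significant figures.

In units of c (dividing by 3.00 × 10^8 m/s): v = 0.487, u' = 0.197.
u = (u' + v)/(1 + u'v/c²):
u = (0.197 + 0.487) / (1 + 0.197·0.487) = 0.6833/1.0957 = 0.6236
Converting back: u = 0.6236 × 3.00 × 10^8 m/s.

1.87 × 10^8 m/s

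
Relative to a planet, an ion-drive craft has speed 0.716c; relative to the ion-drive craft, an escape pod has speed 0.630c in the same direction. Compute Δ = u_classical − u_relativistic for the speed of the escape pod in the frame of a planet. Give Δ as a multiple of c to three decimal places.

Galilean: u_cl = 0.630 + 0.716 = 1.3460.
Relativistic: u_rel = (0.630 + 0.716) / (1 + 0.630·0.716) = 1.3460/1.4511 = 0.9276.
Δ = 1.3460 − 0.9276 = 0.4184.
(The classical prediction exceeds c; the relativistic result does not.)

Δ = 0.418c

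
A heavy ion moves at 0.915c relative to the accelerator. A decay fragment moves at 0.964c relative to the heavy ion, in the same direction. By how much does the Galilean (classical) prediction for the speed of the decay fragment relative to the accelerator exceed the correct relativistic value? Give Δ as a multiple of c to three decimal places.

Δ = 0.881c

Galilean: u_cl = 0.964 + 0.915 = 1.8790.
Relativistic: u_rel = (0.964 + 0.915) / (1 + 0.964·0.915) = 1.8790/1.8821 = 0.9984.
Δ = 1.8790 − 0.9984 = 0.8806.
(The classical prediction exceeds c; the relativistic result does not.)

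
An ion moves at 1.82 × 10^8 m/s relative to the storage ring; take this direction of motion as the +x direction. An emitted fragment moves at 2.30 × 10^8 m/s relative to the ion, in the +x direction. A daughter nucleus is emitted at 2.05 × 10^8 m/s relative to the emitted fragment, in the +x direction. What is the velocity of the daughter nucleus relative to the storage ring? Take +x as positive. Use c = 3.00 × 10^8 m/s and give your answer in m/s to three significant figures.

Apply u = (u' + v)/(1 + u'v/c²) successively, working outward toward the storage ring.
(Dividing each given speed by c = 3.00 × 10^8 m/s to work in units of c.)
Start: velocity of the ion relative to the storage ring = 0.6067c.
Compose with the emitted fragment (u' = 0.767 in the ion frame): u_1 = (0.767 + 0.607) / (1 + 0.767·0.607) = 1.3733/1.4651 = 0.9374.
Compose with the daughter nucleus (u' = 0.683 in the emitted fragment frame): u_2 = (0.683 + 0.937) / (1 + 0.683·0.937) = 1.6207/1.6405 = 0.9879.
So u = 0.9879 × 3.00 × 10^8 m/s.

2.96 × 10^8 m/s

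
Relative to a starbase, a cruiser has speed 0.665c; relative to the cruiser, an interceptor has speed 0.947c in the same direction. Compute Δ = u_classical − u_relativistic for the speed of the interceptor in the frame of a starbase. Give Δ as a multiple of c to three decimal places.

Galilean: u_cl = 0.947 + 0.665 = 1.6120.
Relativistic: u_rel = (0.947 + 0.665) / (1 + 0.947·0.665) = 1.6120/1.6298 = 0.9891.
Δ = 1.6120 − 0.9891 = 0.6229.
(The classical prediction exceeds c; the relativistic result does not.)

Δ = 0.623c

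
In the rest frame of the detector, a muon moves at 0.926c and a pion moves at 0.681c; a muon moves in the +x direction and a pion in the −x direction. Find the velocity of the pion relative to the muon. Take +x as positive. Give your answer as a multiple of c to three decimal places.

β_A = 0.926, β_B = -0.681.
Transform to A's frame with the inverse velocity-addition law: u' = (u − v)/(1 − uv/c²), taking u = β_B and v = β_A.
u' = (-0.681 − 0.926) / (1 − (0.926)(-0.681)) = -1.6070/1.6306 = -0.9855.

-0.986c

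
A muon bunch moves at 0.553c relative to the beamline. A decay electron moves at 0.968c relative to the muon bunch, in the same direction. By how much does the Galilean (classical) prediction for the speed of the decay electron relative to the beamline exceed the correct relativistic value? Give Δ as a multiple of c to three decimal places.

Δ = 0.530c

Galilean: u_cl = 0.968 + 0.553 = 1.5210.
Relativistic: u_rel = (0.968 + 0.553) / (1 + 0.968·0.553) = 1.5210/1.5353 = 0.9907.
Δ = 1.5210 − 0.9907 = 0.5303.
(The classical prediction exceeds c; the relativistic result does not.)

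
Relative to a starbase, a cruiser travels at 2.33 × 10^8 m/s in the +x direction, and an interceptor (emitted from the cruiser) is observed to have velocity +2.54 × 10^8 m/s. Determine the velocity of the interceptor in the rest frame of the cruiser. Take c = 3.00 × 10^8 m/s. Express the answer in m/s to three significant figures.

+6.13 × 10^7 m/s

v = 0.777c, u = 0.847c.
Invert the composition law: u' = (u − v)/(1 − uv/c²).
u' = (0.847 − 0.777) / (1 − (0.847)(0.777)) = 0.0700/0.3424 = 0.2044.
u' = 0.2044 × 3.00 × 10^8 m/s.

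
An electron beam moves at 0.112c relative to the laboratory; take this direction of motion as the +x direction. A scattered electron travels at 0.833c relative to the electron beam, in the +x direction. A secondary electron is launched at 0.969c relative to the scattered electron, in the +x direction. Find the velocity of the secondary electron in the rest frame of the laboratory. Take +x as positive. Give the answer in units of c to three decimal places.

0.998c

Apply u = (u' + v)/(1 + u'v/c²) successively, working outward toward the laboratory.
Start: velocity of the electron beam relative to the laboratory = 0.1120c.
Compose with the scattered electron (u' = 0.833 in the electron beam frame): u_1 = (0.833 + 0.112) / (1 + 0.833·0.112) = 0.9450/1.0933 = 0.8644.
Compose with the secondary electron (u' = 0.969 in the scattered electron frame): u_2 = (0.969 + 0.864) / (1 + 0.969·0.864) = 1.8334/1.8376 = 0.9977.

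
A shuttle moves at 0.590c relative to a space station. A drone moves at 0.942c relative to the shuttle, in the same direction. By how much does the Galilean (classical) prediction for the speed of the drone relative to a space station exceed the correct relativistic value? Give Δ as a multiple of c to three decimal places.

Δ = 0.547c

Galilean: u_cl = 0.942 + 0.590 = 1.5320.
Relativistic: u_rel = (0.942 + 0.590) / (1 + 0.942·0.590) = 1.5320/1.5558 = 0.9847.
Δ = 1.5320 − 0.9847 = 0.5473.
(The classical prediction exceeds c; the relativistic result does not.)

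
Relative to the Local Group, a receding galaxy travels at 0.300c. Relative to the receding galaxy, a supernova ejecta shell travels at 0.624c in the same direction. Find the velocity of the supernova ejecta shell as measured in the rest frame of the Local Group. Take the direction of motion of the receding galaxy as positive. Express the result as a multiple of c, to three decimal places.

0.778c

With v = 0.300 and u' = 0.624 (in units of c),
u = (u' + v)/(1 + u'v/c²):
u = (0.624 + 0.300) / (1 + 0.624·0.300) = 0.9240/1.1872 = 0.7783
(Galilean addition would give +0.924c.)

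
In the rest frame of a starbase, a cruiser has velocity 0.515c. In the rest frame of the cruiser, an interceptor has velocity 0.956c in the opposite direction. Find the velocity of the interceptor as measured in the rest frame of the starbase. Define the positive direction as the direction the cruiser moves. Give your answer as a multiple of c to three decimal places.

With v = 0.515 and u' = -0.956 (in units of c),
u = (u' + v)/(1 + u'v/c²):
u = (-0.956 + 0.515) / (1 + (-0.956)·0.515) = -0.4410/0.5077 = -0.8687

-0.869c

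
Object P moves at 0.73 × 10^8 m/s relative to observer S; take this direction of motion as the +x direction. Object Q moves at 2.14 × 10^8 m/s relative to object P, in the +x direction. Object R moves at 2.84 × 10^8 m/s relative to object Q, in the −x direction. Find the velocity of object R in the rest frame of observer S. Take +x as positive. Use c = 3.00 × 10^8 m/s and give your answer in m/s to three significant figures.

-1.73 × 10^8 m/s

Apply u = (u' + v)/(1 + u'v/c²) successively, working outward toward observer S.
(Dividing each given speed by c = 3.00 × 10^8 m/s to work in units of c.)
Start: velocity of object P relative to observer S = 0.2433c.
Compose with object Q (u' = 0.713 in object P frame): u_1 = (0.713 + 0.243) / (1 + 0.713·0.243) = 0.9567/1.1736 = 0.8152.
Compose with object R (u' = -0.947 in object Q frame): u_2 = (-0.947 + 0.815) / (1 + (-0.947)·0.815) = -0.1315/0.2283 = -0.5760.
So u = -0.5760 × 3.00 × 10^8 m/s.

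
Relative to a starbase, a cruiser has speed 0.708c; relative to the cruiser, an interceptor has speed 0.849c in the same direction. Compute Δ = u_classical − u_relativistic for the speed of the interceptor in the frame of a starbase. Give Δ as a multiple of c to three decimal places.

Galilean: u_cl = 0.849 + 0.708 = 1.5570.
Relativistic: u_rel = (0.849 + 0.708) / (1 + 0.849·0.708) = 1.5570/1.6011 = 0.9725.
Δ = 1.5570 − 0.9725 = 0.5845.
(The classical prediction exceeds c; the relativistic result does not.)

Δ = 0.585c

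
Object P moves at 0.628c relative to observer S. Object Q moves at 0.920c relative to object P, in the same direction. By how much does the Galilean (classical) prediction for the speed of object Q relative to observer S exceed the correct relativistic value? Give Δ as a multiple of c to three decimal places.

Galilean: u_cl = 0.920 + 0.628 = 1.5480.
Relativistic: u_rel = (0.920 + 0.628) / (1 + 0.920·0.628) = 1.5480/1.5778 = 0.9811.
Δ = 1.5480 − 0.9811 = 0.5669.
(The classical prediction exceeds c; the relativistic result does not.)

Δ = 0.567c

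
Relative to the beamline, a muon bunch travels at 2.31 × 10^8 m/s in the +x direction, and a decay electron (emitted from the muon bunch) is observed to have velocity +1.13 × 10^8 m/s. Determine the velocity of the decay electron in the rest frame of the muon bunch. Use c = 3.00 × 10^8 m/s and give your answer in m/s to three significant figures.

-1.66 × 10^8 m/s

v = 0.770c, u = 0.377c.
Invert the composition law: u' = (u − v)/(1 − uv/c²).
u' = (0.377 − 0.770) / (1 − (0.377)(0.770)) = -0.3933/0.7100 = -0.5540.
u' = -0.5540 × 3.00 × 10^8 m/s.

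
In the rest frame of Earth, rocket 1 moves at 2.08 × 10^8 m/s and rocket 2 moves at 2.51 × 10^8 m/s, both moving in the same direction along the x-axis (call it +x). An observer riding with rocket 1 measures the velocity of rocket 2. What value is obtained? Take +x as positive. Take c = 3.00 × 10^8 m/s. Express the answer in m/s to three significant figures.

+1.02 × 10^8 m/s

β_A = 0.693, β_B = 0.837 (dividing each by c = 3.00 × 10^8 m/s).
Transform to A's frame with the inverse velocity-addition law: u' = (u − v)/(1 − uv/c²), taking u = β_B and v = β_A.
u' = (0.837 − 0.693) / (1 − (0.693)(0.837)) = 0.1433/0.4199 = 0.3413.
u' = 0.3413 × 3.00 × 10^8 m/s.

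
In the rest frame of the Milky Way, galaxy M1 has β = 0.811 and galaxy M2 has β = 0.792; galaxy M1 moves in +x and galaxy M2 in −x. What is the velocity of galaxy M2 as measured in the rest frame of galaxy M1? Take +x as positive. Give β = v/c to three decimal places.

β = -0.976

β_A = 0.811, β_B = -0.792.
Transform to A's frame with the inverse velocity-addition law: u' = (u − v)/(1 − uv/c²), taking u = β_B and v = β_A.
u' = (-0.792 − 0.811) / (1 − (0.811)(-0.792)) = -1.6030/1.6423 = -0.9761.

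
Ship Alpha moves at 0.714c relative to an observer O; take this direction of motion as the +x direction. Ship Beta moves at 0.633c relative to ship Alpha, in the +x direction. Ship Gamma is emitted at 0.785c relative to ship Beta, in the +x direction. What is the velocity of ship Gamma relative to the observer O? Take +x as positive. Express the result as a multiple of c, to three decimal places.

0.991c

Apply u = (u' + v)/(1 + u'v/c²) successively, working outward toward the observer O.
Start: velocity of ship Alpha relative to the observer O = 0.7140c.
Compose with ship Beta (u' = 0.633 in ship Alpha frame): u_1 = (0.633 + 0.714) / (1 + 0.633·0.714) = 1.3470/1.4520 = 0.9277.
Compose with ship Gamma (u' = 0.785 in ship Beta frame): u_2 = (0.785 + 0.928) / (1 + 0.785·0.928) = 1.7127/1.7283 = 0.9910.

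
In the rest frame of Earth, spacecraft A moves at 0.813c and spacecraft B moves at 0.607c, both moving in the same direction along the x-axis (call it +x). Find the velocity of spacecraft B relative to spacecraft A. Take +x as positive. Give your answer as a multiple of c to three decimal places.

-0.407c

β_A = 0.813, β_B = 0.607.
Transform to A's frame with the inverse velocity-addition law: u' = (u − v)/(1 − uv/c²), taking u = β_B and v = β_A.
u' = (0.607 − 0.813) / (1 − (0.813)(0.607)) = -0.2060/0.5065 = -0.4067.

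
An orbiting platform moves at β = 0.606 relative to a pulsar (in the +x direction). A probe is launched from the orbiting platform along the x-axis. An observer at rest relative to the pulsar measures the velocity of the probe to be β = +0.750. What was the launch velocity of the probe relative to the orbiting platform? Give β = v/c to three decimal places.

β = +0.264

Invert the composition law: u' = (u − v)/(1 − uv/c²).
u' = (0.750 − 0.606) / (1 − (0.750)(0.606)) = 0.1440/0.5455 = 0.2640.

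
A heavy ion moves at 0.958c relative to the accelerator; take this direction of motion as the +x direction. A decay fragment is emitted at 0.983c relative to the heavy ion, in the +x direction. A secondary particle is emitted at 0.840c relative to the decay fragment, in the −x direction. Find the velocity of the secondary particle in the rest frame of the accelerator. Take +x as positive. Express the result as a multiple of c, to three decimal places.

+0.996c

Apply u = (u' + v)/(1 + u'v/c²) successively, working outward toward the accelerator.
Start: velocity of the heavy ion relative to the accelerator = 0.9580c.
Compose with the decay fragment (u' = 0.983 in the heavy ion frame): u_1 = (0.983 + 0.958) / (1 + 0.983·0.958) = 1.9410/1.9417 = 0.9996.
Compose with the secondary particle (u' = -0.840 in the decay fragment frame): u_2 = (-0.840 + 1.000) / (1 + (-0.840)·1.000) = 0.1596/0.1603 = 0.9958.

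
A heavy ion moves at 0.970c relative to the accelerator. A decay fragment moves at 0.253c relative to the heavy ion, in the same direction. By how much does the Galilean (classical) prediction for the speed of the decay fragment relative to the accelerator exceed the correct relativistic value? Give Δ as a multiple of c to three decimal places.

Galilean: u_cl = 0.253 + 0.970 = 1.2230.
Relativistic: u_rel = (0.253 + 0.970) / (1 + 0.253·0.970) = 1.2230/1.2454 = 0.9820.
Δ = 1.2230 − 0.9820 = 0.2410.
(The classical prediction exceeds c; the relativistic result does not.)

Δ = 0.241c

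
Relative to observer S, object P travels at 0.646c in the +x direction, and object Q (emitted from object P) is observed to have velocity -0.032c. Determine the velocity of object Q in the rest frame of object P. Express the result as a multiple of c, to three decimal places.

Invert the composition law: u' = (u − v)/(1 − uv/c²).
u' = (-0.032 − 0.646) / (1 − (-0.032)(0.646)) = -0.6780/1.0207 = -0.6643.

-0.664c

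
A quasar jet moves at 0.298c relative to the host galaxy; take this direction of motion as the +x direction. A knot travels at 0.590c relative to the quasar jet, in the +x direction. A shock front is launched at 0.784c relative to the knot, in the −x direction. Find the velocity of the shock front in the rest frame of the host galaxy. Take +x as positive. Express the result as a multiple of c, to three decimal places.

-0.071c

Apply u = (u' + v)/(1 + u'v/c²) successively, working outward toward the host galaxy.
Start: velocity of the quasar jet relative to the host galaxy = 0.2980c.
Compose with the knot (u' = 0.590 in the quasar jet frame): u_1 = (0.590 + 0.298) / (1 + 0.590·0.298) = 0.8880/1.1758 = 0.7552.
Compose with the shock front (u' = -0.784 in the knot frame): u_2 = (-0.784 + 0.755) / (1 + (-0.784)·0.755) = -0.0288/0.4079 = -0.0706.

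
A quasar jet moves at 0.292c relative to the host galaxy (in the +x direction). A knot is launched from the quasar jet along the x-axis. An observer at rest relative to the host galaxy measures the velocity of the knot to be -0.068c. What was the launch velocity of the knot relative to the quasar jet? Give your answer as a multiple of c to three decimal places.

Invert the composition law: u' = (u − v)/(1 − uv/c²).
u' = (-0.068 − 0.292) / (1 − (-0.068)(0.292)) = -0.3600/1.0199 = -0.3530.

-0.353c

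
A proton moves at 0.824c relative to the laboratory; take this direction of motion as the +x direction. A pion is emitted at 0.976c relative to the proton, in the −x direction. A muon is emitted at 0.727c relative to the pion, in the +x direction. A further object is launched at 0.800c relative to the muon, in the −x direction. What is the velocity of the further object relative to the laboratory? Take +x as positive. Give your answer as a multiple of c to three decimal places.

Apply u = (u' + v)/(1 + u'v/c²) successively, working outward toward the laboratory.
Start: velocity of the proton relative to the laboratory = 0.8240c.
Compose with the pion (u' = -0.976 in the proton frame): u_1 = (-0.976 + 0.824) / (1 + (-0.976)·0.824) = -0.1520/0.1958 = -0.7764.
Compose with the muon (u' = 0.727 in the pion frame): u_2 = (0.727 + (-0.776)) / (1 + 0.727·(-0.776)) = -0.0494/0.4356 = -0.1134.
Compose with the further object (u' = -0.800 in the muon frame): u_3 = (-0.800 + (-0.113)) / (1 + (-0.800)·(-0.113)) = -0.9134/1.0907 = -0.8374.

-0.837c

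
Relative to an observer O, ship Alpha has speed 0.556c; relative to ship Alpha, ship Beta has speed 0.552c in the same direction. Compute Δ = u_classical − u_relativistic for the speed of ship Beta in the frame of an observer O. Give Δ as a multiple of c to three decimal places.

Δ = 0.260c

Galilean: u_cl = 0.552 + 0.556 = 1.1080.
Relativistic: u_rel = (0.552 + 0.556) / (1 + 0.552·0.556) = 1.1080/1.3069 = 0.8478.
Δ = 1.1080 − 0.8478 = 0.2602.
(The classical prediction exceeds c; the relativistic result does not.)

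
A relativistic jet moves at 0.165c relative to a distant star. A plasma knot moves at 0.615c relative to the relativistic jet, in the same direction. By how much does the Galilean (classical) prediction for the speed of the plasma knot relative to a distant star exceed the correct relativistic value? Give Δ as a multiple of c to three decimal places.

Δ = 0.072c

Galilean: u_cl = 0.615 + 0.165 = 0.7800.
Relativistic: u_rel = (0.615 + 0.165) / (1 + 0.615·0.165) = 0.7800/1.1015 = 0.7081.
Δ = 0.7800 − 0.7081 = 0.0719.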